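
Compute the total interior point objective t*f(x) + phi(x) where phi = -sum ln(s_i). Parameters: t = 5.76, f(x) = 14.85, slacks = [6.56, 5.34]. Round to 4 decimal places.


Step 1: Compute log-barrier.
ln values: [1.881, 1.6752]
phi = -(1.881 + 1.6752) = -3.5562
Step 2: Compute augmented objective.
t*f(x) = 5.76*14.85 = 85.536
Total = 85.536 - 3.5562 = 81.9798


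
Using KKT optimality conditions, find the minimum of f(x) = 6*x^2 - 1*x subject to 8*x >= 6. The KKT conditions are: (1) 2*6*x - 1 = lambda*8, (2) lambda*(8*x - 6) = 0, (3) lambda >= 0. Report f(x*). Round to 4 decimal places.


Step 1: Try lambda = 0 (constraint inactive).
x_unc = 1/(2*6) = 0.0833
Check: 8*0.0833 = 0.6664 < 6 -- violated!
Step 2: Constraint must be active: 8*x = 6
x* = 6/8 = 0.75
lambda = (2*6*0.75 - 1)/8 = 1.0
Step 3: Compute optimal value.
f(x*) = 6*0.75^2 - 1*0.75 = 2.625


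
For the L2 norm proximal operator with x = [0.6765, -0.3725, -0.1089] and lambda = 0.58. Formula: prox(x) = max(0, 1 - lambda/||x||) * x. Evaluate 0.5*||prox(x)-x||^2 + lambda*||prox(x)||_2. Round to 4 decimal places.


Step 1: Compute ||x||.
||x|| = 0.7799
Step 2: Compute scaling factor.
scale = max(0, 1 - 0.58/0.7799) = 0.2563
Step 3: prox(x) = [0.1734, -0.0955, -0.0279]
||prox(x)|| = 0.1999
Step 4: Proximal objective.
0.5*||prox-x||^2 = 0.1682
lambda*||prox|| = 0.1159
Total = 0.2842


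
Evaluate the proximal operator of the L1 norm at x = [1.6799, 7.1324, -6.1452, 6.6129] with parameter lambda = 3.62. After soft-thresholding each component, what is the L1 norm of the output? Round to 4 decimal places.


Soft-thresholding with lambda = 3.62:
prox(1.6799) = sign(1.6799)*max(|1.6799| - 3.62, 0) = 0.0
prox(7.1324) = sign(7.1324)*max(|7.1324| - 3.62, 0) = 3.5124
prox(-6.1452) = sign(-6.1452)*max(|-6.1452| - 3.62, 0) = -2.5252
prox(6.6129) = sign(6.6129)*max(|6.6129| - 3.62, 0) = 2.9929
prox(x) = [0.0, 3.5124, -2.5252, 2.9929]
||prox(x)||_1 = 0.0 + 3.5124 + 2.5252 + 2.9929 = 9.0305


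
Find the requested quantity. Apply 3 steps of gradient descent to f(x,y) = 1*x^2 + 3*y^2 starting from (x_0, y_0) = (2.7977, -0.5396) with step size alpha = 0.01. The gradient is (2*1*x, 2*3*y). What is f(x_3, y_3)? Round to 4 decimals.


Gradient descent on f(x,y) = 1*x^2 + 3*y^2.
Starting point: (2.7977, -0.5396), alpha = 0.01
Step 1: grad_x = 2*1*2.7977 = 5.5954, grad_y = 2*3*-0.5396 = -3.2376
  x_1 = 2.7977 - 0.01*5.5954 = 2.7417
  y_1 = -0.5396 - 0.01*-3.2376 = -0.5072
Step 2: grad_x = 2*1*2.7417 = 5.4835, grad_y = 2*3*-0.5072 = -3.0433
  x_2 = 2.7417 - 0.01*5.4835 = 2.6869
  y_2 = -0.5072 - 0.01*-3.0433 = -0.4768
Step 3: grad_x = 2*1*2.6869 = 5.3738, grad_y = 2*3*-0.4768 = -2.8607
  x_3 = 2.6869 - 0.01*5.3738 = 2.6332
  y_3 = -0.4768 - 0.01*-2.8607 = -0.4482
f(2.6332, -0.4482) = 1*2.6332^2 + 3*(-0.4482)^2 = 7.5362


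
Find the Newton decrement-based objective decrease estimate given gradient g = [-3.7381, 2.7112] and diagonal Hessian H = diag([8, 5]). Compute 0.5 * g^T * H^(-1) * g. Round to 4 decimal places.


Step 1: H is diagonal, so H^(-1) * g = [-0.4673, 0.5422].
Step 2: g^T H^(-1) g = sum_i g_i^2 / H_ii
  = (-3.7381)^2/8 + (2.7112)^2/5
  = 1.7467 + 1.4701 = 3.2168
Step 3: Objective decrease = 0.5 * g^T H^(-1) g = 1.6084


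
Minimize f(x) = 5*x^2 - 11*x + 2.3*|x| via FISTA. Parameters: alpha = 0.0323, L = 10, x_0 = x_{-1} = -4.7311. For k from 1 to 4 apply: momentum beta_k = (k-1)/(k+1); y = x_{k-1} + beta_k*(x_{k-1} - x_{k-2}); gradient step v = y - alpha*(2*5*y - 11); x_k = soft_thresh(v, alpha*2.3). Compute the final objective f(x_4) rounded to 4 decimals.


FISTA on f(x) = 5*x^2 - 11*x + 2.3*|x|
L = 10, alpha = 0.0323
Iteration 1: beta = 0.0, y = -4.7311 + 0.0*(-4.7311 + 4.7311) = -4.7311
  grad(y) = -58.311, v = y - alpha*grad = -2.8477
  prox(v) = soft_thresh(-2.8477, 0.0743) = -2.7734
Iteration 2: beta = 0.3333, y = -2.7734 + 0.3333*(-2.7734 + 4.7311) = -2.1208
  grad(y) = -32.2079, v = y - alpha*grad = -1.0805
  prox(v) = soft_thresh(-1.0805, 0.0743) = -1.0062
Iteration 3: beta = 0.5, y = -1.0062 + 0.5*(-1.0062 + 2.7734) = -0.1226
  grad(y) = -12.2259, v = y - alpha*grad = 0.2723
  prox(v) = soft_thresh(0.2723, 0.0743) = 0.198
Iteration 4: beta = 0.6, y = 0.198 + 0.6*(0.198 + 1.0062) = 0.9205
  grad(y) = -1.7947, v = y - alpha*grad = 0.9785
  prox(v) = soft_thresh(0.9785, 0.0743) = 0.9042
f(x_4) = 5*0.9042^2 - 11*0.9042 + 2.3*|0.9042| = -3.7786


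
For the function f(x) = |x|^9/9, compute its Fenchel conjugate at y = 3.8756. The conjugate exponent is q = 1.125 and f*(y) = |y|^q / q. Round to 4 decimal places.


The conjugate exponent q satisfies 1/p + 1/q = 1.
p = 9, so q = 9/(9 - 1) = 1.125
|y|^q = 3.8756^1.125 = 4.5907
f*(3.8756) = 4.5907 / 1.125 = 4.0806


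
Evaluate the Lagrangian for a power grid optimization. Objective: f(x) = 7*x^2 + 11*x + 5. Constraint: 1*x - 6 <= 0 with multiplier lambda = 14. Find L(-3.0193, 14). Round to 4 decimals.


Step 1: Evaluate f(x).
f(-3.0193) = 7*(-3.0193)^2 + 11*(-3.0193) + 5 = 35.6009
Step 2: Evaluate g(x).
g(-3.0193) = 1*-3.0193 - 6 = -9.0193
Step 3: Compute Lagrangian.
L = 35.6009 + 14*-9.0193 = -90.6693


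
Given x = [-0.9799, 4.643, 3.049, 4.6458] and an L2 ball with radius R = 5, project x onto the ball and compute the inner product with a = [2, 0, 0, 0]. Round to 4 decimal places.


Step 1: Compute ||x|| (intermediates to 6 decimals).
||x|| = sqrt((-0.9799)^2 + 4.643^2 + 3.049^2 + 4.6458^2) = 7.30736
Step 2: Project.
Since ||x|| > R, scale = R/||x|| = 5/7.30736 = 0.684242, proj(x) = scale * x
proj(x) = [-0.670489, 3.176936, 2.086254, 3.178851]
Step 3: Dot product.
a^T * proj(x) = 2*(-0.670489) + 0*3.176936 + 0*2.086254 + 0*3.178851 = -1.341


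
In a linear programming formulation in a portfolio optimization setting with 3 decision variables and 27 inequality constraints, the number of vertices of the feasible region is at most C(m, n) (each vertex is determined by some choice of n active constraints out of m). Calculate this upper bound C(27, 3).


Each vertex corresponds to some choice of n active constraints out of m, so the number of vertices is at most C(m, n) = m! / (n!(m-n)!).
m = 27, n = 3
Numerator: 27 * 26 * 25
Denominator: 3! = 6
C(27, 3) = 2925


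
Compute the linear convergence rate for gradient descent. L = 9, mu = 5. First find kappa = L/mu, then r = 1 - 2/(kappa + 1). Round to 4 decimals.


Step 1: Compute the condition number.
kappa = L/mu = 9/5 = 1.8
Step 2: Compute the convergence rate.
r = 1 - 2/(kappa + 1) = 1 - 2*mu/(L + mu) = (L - mu)/(L + mu) = 4/14 = 0.2857


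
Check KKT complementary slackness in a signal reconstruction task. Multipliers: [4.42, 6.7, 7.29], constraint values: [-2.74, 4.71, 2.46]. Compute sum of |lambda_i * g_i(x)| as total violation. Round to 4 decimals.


KKT complementary slackness check:
lambda_1 * g_1 = 4.42 * -2.74 = -12.1108
lambda_2 * g_2 = 6.7 * 4.71 = 31.557
lambda_3 * g_3 = 7.29 * 2.46 = 17.9334
Total violation = 12.1108 + 31.557 + 17.9334 = 61.6012


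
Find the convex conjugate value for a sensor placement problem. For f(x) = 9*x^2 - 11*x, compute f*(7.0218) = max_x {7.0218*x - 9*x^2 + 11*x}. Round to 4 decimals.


f*(y) = sup_x {y*x - a*x^2 - b*x} = sup_x {(y-b)*x - a*x^2}
FOC: (y - b) - 2a*x = 0 => x* = (y - b)/(2a)
x* = (7.0218 + 11)/(2*9) = 1.0012
f*(7.0218) = (y-b)^2/(4a) = (7.0218 + 11)^2/(4*9)
= 324.7853/36 = 9.0218


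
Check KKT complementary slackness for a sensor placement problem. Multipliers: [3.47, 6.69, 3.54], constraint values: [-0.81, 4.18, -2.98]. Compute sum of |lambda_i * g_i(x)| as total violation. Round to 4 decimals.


KKT complementary slackness check:
lambda_1 * g_1 = 3.47 * -0.81 = -2.8107
lambda_2 * g_2 = 6.69 * 4.18 = 27.9642
lambda_3 * g_3 = 3.54 * -2.98 = -10.5492
Total violation = 2.8107 + 27.9642 + 10.5492 = 41.3241


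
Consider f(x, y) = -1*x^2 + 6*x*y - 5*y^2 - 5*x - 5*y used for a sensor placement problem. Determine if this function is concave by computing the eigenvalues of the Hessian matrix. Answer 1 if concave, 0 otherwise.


The Hessian of f(x,y) = -1*x^2 + 6*x*y - 5*y^2 - 5*x - 5*y is:
H = [[-2, 6], [6, -10]]
Trace = -2 - 10 = -12
Determinant = -2*-10 - (6)^2 = -16
Discriminant = (-12)^2 - 4*-16 = 208.0
Eigenvalues: lambda_1 = -13.2111, lambda_2 = 1.2111
The function is not concave.

0


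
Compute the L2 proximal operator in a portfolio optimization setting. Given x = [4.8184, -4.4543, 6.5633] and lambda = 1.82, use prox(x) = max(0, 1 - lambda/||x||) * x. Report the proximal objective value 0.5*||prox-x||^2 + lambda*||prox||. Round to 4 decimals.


Step 1: Compute ||x||.
||x|| = 9.2809
Step 2: Compute scaling factor.
scale = max(0, 1 - 1.82/9.2809) = 0.8039
Step 3: prox(x) = [3.8735, -3.5808, 5.2762]
||prox(x)|| = 7.4609
Step 4: Proximal objective.
0.5*||prox-x||^2 = 1.6562
lambda*||prox|| = 13.5788
Total = 15.235


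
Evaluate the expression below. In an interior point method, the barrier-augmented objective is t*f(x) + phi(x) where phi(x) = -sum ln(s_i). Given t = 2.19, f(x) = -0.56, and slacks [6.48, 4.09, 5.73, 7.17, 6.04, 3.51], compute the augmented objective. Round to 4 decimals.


Step 1: Compute log-barrier.
ln values: [1.8687, 1.4085, 1.7457, 1.9699, 1.7984, 1.2556]
phi = -(1.8687 + 1.4085 + 1.7457 + 1.9699 + 1.7984 + 1.2556) = -10.0469
Step 2: Compute augmented objective.
t*f(x) = 2.19*-0.56 = -1.2264
Total = -1.2264 - 10.0469 = -11.2733


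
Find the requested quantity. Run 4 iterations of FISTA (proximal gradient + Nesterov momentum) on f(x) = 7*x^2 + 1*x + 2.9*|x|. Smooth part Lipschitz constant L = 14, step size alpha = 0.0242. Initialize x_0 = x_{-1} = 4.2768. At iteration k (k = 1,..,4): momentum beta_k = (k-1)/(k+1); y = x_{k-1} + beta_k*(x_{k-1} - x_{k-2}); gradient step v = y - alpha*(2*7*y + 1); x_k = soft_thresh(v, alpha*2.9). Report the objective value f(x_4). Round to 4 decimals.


FISTA on f(x) = 7*x^2 + 1*x + 2.9*|x|
L = 14, alpha = 0.0242
Iteration 1: beta = 0.0, y = 4.2768 + 0.0*(4.2768 - 4.2768) = 4.2768
  grad(y) = 60.8752, v = y - alpha*grad = 2.8036
  prox(v) = soft_thresh(2.8036, 0.0702) = 2.7334
Iteration 2: beta = 0.3333, y = 2.7334 + 0.3333*(2.7334 - 4.2768) = 2.219
  grad(y) = 32.0658, v = y - alpha*grad = 1.443
  prox(v) = soft_thresh(1.443, 0.0702) = 1.3728
Iteration 3: beta = 0.5, y = 1.3728 + 0.5*(1.3728 - 2.7334) = 0.6925
  grad(y) = 10.695, v = y - alpha*grad = 0.4337
  prox(v) = soft_thresh(0.4337, 0.0702) = 0.3635
Iteration 4: beta = 0.6, y = 0.3635 + 0.6*(0.3635 - 1.3728) = -0.2421
  grad(y) = -2.3892, v = y - alpha*grad = -0.1843
  prox(v) = soft_thresh(-0.1843, 0.0702) = -0.1141
f(x_4) = 7*(-0.1141)^2 + 1*(-0.1141) + 2.9*|-0.1141| = 0.3079


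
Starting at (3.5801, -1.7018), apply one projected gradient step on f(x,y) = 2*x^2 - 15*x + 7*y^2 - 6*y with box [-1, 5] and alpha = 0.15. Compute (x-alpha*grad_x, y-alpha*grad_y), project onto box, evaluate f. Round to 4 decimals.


Step 1: Compute gradient at (3.5801, -1.7018).
grad_x = 2*2*3.5801 - 15 = -0.6796
grad_y = 2*7*-1.7018 - 6 = -29.8252
Step 2: Gradient step.
x_raw = 3.5801 - 0.15*-0.6796 = 3.682
y_raw = -1.7018 - 0.15*-29.8252 = 2.772
Step 3: Project onto [-1, 5].
x_proj = clip(3.682) = 3.682
y_proj = clip(2.772) = 2.772
Step 4: Evaluate f.
f(3.682, 2.772) = 9.0395


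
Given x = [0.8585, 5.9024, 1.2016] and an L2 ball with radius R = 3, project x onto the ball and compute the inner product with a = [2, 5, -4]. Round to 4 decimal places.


Step 1: Compute ||x|| (intermediates to 6 decimals).
||x|| = sqrt(0.8585^2 + 5.9024^2 + 1.2016^2) = 6.08434
Step 2: Project.
Since ||x|| > R, scale = R/||x|| = 3/6.08434 = 0.493069, proj(x) = scale * x
proj(x) = [0.4233, 2.91029, 0.592472]
Step 3: Dot product.
a^T * proj(x) = 2*0.4233 + 5*2.91029 - 4*0.592472 = 13.0282


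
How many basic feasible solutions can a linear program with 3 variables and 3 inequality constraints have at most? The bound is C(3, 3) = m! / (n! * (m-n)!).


Each vertex corresponds to some choice of n active constraints out of m, so the number of vertices is at most C(m, n) = m! / (n!(m-n)!).
m = 3, n = 3
Numerator: 3 * 2 * 1
Denominator: 3! = 6
C(3, 3) = 1


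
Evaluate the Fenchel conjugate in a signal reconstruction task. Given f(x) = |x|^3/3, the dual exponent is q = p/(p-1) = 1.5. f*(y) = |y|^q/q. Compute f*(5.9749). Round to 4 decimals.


The conjugate exponent q satisfies 1/p + 1/q = 1.
p = 3, so q = 3/(3 - 1) = 1.5
|y|^q = 5.9749^1.5 = 14.6048
f*(5.9749) = 14.6048 / 1.5 = 9.7365


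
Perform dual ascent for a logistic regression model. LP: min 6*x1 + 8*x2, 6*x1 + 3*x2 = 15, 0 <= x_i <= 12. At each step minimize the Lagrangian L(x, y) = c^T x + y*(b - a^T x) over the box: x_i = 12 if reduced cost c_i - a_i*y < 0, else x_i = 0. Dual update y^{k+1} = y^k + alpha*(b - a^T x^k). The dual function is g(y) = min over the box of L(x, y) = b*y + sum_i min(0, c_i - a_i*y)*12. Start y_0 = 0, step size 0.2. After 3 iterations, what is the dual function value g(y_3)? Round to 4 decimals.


Dual ascent for LP: min 6*x1 + 8*x2, 6*x1 + 3*x2 = 15, 0 <= x_i <= 12
Step 1: y^k = 0.0, reduced costs: (6.0, 8.0)
  x^k = (0.0, 0.0), subgradient = b - a^T x = 15.0
  y^{k+1} = 0.0 + 0.2*15.0 = 3.0
Step 2: y^k = 3.0, reduced costs: (-12.0, -1.0)
  x^k = (12.0, 12.0), subgradient = b - a^T x = -93.0
  y^{k+1} = 3.0 + 0.2*-93.0 = -15.6
Step 3: y^k = -15.6, reduced costs: (99.6, 54.8)
  x^k = (0.0, 0.0), subgradient = b - a^T x = 15.0
  y^{k+1} = -15.6 + 0.2*15.0 = -12.6
Dual objective at y_3 = -12.6: reduced costs (81.6, 45.8), box minimizer x = (0.0, 0.0)
g(y_3) = b*y + (c1 - a1*y)*x1 + (c2 - a2*y)*x2 = 15*(-12.6) + 81.6*0.0 + 45.8*0.0 = -189.0 + 0.0 + 0.0 = -189.0


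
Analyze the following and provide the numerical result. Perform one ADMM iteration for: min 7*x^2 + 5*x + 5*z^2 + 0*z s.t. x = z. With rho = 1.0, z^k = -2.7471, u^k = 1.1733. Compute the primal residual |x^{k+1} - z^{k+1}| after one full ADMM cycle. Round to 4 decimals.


ADMM iteration with rho = 1.0, z^k = -2.7471, u^k = 1.1733
Step 1: x-update.
Minimize 7*x^2 + 5*x + (1.0/2)*(x + 2.7471 + 1.1733)^2
FOC: (2*7 + 1.0)*x = -5 + 1.0*(-2.7471 - 1.1733)
x^{k+1} = -0.5947
Step 2: z-update.
Minimize 5*z^2 + 0*z + (1.0/2)*(-0.5947 - z + 1.1733)^2
FOC: (2*5 + 1.0)*z = 0 + 1.0*(-0.5947 + 1.1733)
z^{k+1} = 0.0526
Step 3: u-update.
u^{k+1} = 1.1733 - 0.5947 - 0.0526 = 0.526
Step 4: Primal residual = |-0.5947 - 0.0526| = 0.6473


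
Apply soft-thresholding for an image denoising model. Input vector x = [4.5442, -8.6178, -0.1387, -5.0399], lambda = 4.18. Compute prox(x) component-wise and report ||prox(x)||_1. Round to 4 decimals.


Soft-thresholding with lambda = 4.18:
prox(4.5442) = sign(4.5442)*max(|4.5442| - 4.18, 0) = 0.3642
prox(-8.6178) = sign(-8.6178)*max(|-8.6178| - 4.18, 0) = -4.4378
prox(-0.1387) = sign(-0.1387)*max(|-0.1387| - 4.18, 0) = 0.0
prox(-5.0399) = sign(-5.0399)*max(|-5.0399| - 4.18, 0) = -0.8599
prox(x) = [0.3642, -4.4378, 0.0, -0.8599]
||prox(x)||_1 = 0.3642 + 4.4378 + 0.0 + 0.8599 = 5.6619


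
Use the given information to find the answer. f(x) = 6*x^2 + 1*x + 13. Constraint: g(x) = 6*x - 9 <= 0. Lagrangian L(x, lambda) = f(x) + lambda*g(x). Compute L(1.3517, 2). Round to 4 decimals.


Step 1: Evaluate f(x).
f(1.3517) = 6*1.3517^2 + 1*1.3517 + 13 = 25.3143
Step 2: Evaluate g(x).
g(1.3517) = 6*1.3517 - 9 = -0.8898
Step 3: Compute Lagrangian.
L = 25.3143 + 2*-0.8898 = 23.5347


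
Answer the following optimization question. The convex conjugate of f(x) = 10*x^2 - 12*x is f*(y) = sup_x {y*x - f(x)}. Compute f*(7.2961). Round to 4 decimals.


f*(y) = sup_x {y*x - a*x^2 - b*x} = sup_x {(y-b)*x - a*x^2}
FOC: (y - b) - 2a*x = 0 => x* = (y - b)/(2a)
x* = (7.2961 + 12)/(2*10) = 0.9648
f*(7.2961) = (y-b)^2/(4a) = (7.2961 + 12)^2/(4*10)
= 372.3395/40 = 9.3085


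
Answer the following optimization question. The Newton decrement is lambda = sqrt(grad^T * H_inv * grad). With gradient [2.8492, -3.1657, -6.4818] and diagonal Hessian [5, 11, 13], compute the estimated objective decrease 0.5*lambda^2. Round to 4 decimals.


Step 1: H is diagonal, so H^(-1) * g = [0.5698, -0.2878, -0.4986].
Step 2: g^T H^(-1) g = sum_i g_i^2 / H_ii
  = (2.8492)^2/5 + (-3.1657)^2/11 + (-6.4818)^2/13
  = 1.6236 + 0.9111 + 3.2318 = 5.7665
Step 3: Objective decrease = 0.5 * g^T H^(-1) g = 2.8832


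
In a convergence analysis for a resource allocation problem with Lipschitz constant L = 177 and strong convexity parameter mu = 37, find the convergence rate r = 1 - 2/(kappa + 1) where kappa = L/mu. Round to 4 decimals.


Step 1: Compute the condition number.
kappa = L/mu = 177/37 = 4.7838
Step 2: Compute the convergence rate.
r = 1 - 2/(kappa + 1) = 1 - 2*mu/(L + mu) = (L - mu)/(L + mu) = 140/214 = 0.6542


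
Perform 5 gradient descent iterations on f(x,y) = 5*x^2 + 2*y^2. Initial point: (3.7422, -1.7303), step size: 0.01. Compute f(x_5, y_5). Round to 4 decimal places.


Gradient descent on f(x,y) = 5*x^2 + 2*y^2.
Starting point: (3.7422, -1.7303), alpha = 0.01
Step 1: grad_x = 2*5*3.7422 = 37.422, grad_y = 2*2*-1.7303 = -6.9212
  x_1 = 3.7422 - 0.01*37.422 = 3.368
  y_1 = -1.7303 - 0.01*-6.9212 = -1.6611
Step 2: grad_x = 2*5*3.368 = 33.6798, grad_y = 2*2*-1.6611 = -6.6444
  x_2 = 3.368 - 0.01*33.6798 = 3.0312
  y_2 = -1.6611 - 0.01*-6.6444 = -1.5946
Step 3: grad_x = 2*5*3.0312 = 30.3118, grad_y = 2*2*-1.5946 = -6.3786
  x_3 = 3.0312 - 0.01*30.3118 = 2.7281
  y_3 = -1.5946 - 0.01*-6.3786 = -1.5309
Step 4: grad_x = 2*5*2.7281 = 27.2806, grad_y = 2*2*-1.5309 = -6.1234
  x_4 = 2.7281 - 0.01*27.2806 = 2.4553
  y_4 = -1.5309 - 0.01*-6.1234 = -1.4696
Step 5: grad_x = 2*5*2.4553 = 24.5526, grad_y = 2*2*-1.4696 = -5.8785
  x_5 = 2.4553 - 0.01*24.5526 = 2.2097
  y_5 = -1.4696 - 0.01*-5.8785 = -1.4108
f(2.2097, -1.4108) = 5*2.2097^2 + 2*(-1.4108)^2 = 28.3955


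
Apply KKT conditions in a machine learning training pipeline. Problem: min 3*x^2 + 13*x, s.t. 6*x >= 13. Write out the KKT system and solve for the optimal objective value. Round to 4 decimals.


Step 1: Try lambda = 0 (constraint inactive).
x_unc = -13/(2*3) = -2.1667
Check: 6*-2.1667 = -13.0002 < 13 -- violated!
Step 2: Constraint must be active: 6*x = 13
x* = 13/6 = 2.1667 (rounded; the exact value 13/6 is used below)
lambda = (2*3*(13/6) + 13)/6 = 4.3333
Step 3: Compute optimal value.
f(x*) = 3*(13/6)^2 + 13*(13/6) = 42.25


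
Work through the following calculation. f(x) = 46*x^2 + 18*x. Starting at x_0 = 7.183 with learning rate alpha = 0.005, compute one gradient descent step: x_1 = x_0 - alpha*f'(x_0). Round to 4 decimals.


We compute the gradient at x_0 and apply the update.
f'(x) = 92*x + 18
f'(7.183) = 92*7.183 + 18 = 678.836
x_1 = 7.183 - 0.005*678.836 = 3.7888


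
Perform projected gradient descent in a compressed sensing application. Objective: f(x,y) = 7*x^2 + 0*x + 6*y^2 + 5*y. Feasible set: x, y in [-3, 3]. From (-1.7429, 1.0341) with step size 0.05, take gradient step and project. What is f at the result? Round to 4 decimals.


Step 1: Compute gradient at (-1.7429, 1.0341).
grad_x = 2*7*-1.7429 + 0 = -24.4006
grad_y = 2*6*1.0341 + 5 = 17.4092
Step 2: Gradient step.
x_raw = -1.7429 - 0.05*-24.4006 = -0.5229
y_raw = 1.0341 - 0.05*17.4092 = 0.1636
Step 3: Project onto [-3, 3].
x_proj = clip(-0.5229) = -0.5229
y_proj = clip(0.1636) = 0.1636
Step 4: Evaluate f.
f(-0.5229, 0.1636) = 2.8926


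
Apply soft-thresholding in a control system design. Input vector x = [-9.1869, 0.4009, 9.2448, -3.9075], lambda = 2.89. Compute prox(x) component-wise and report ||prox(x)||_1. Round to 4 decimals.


Soft-thresholding with lambda = 2.89:
prox(-9.1869) = sign(-9.1869)*max(|-9.1869| - 2.89, 0) = -6.2969
prox(0.4009) = sign(0.4009)*max(|0.4009| - 2.89, 0) = 0.0
prox(9.2448) = sign(9.2448)*max(|9.2448| - 2.89, 0) = 6.3548
prox(-3.9075) = sign(-3.9075)*max(|-3.9075| - 2.89, 0) = -1.0175
prox(x) = [-6.2969, 0.0, 6.3548, -1.0175]
||prox(x)||_1 = 6.2969 + 0.0 + 6.3548 + 1.0175 = 13.6692


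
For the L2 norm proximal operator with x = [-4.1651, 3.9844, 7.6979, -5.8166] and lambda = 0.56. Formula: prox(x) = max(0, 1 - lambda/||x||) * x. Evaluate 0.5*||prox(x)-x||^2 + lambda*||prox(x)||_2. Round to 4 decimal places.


Step 1: Compute ||x||.
||x|| = 11.239
Step 2: Compute scaling factor.
scale = max(0, 1 - 0.56/11.239) = 0.9502
Step 3: prox(x) = [-3.9576, 3.7859, 7.3143, -5.5268]
||prox(x)|| = 10.679
Step 4: Proximal objective.
0.5*||prox-x||^2 = 0.1568
lambda*||prox|| = 5.9802
Total = 6.137


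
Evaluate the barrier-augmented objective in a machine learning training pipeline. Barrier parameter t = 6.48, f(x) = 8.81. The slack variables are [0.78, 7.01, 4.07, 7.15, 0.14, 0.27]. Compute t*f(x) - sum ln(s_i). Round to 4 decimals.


Step 1: Compute log-barrier.
ln values: [-0.2485, 1.9473, 1.4036, 1.9671, -1.9661, -1.3093]
phi = -(-0.2485 + 1.9473 + 1.4036 + 1.9671 - 1.9661 - 1.3093) = -1.7942
Step 2: Compute augmented objective.
t*f(x) = 6.48*8.81 = 57.0888
Total = 57.0888 - 1.7942 = 55.2946


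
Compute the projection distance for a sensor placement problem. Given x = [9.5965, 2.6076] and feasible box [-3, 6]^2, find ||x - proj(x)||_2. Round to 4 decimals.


Project each component onto [-3, 6].
clip(9.5965) = 6.0, clip(2.6076) = 2.6076
Projection = [6.0, 2.6076]
Squared diffs: [12.9348, 0.0]
Distance = sqrt(12.9348) = 3.5965


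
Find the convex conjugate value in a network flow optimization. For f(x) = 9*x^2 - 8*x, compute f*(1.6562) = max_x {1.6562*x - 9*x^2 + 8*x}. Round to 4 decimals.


f*(y) = sup_x {y*x - a*x^2 - b*x} = sup_x {(y-b)*x - a*x^2}
FOC: (y - b) - 2a*x = 0 => x* = (y - b)/(2a)
x* = (1.6562 + 8)/(2*9) = 0.5365
f*(1.6562) = (y-b)^2/(4a) = (1.6562 + 8)^2/(4*9)
= 93.2422/36 = 2.5901


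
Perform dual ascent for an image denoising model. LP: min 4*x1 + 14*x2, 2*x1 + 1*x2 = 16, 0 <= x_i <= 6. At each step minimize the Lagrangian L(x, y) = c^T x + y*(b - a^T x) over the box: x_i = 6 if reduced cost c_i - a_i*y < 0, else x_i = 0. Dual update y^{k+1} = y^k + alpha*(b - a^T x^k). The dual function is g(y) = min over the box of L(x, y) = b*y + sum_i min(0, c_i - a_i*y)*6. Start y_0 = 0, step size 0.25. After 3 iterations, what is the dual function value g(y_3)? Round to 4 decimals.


Dual ascent for LP: min 4*x1 + 14*x2, 2*x1 + 1*x2 = 16, 0 <= x_i <= 6
Step 1: y^k = 0.0, reduced costs: (4.0, 14.0)
  x^k = (0.0, 0.0), subgradient = b - a^T x = 16.0
  y^{k+1} = 0.0 + 0.25*16.0 = 4.0
Step 2: y^k = 4.0, reduced costs: (-4.0, 10.0)
  x^k = (6.0, 0.0), subgradient = b - a^T x = 4.0
  y^{k+1} = 4.0 + 0.25*4.0 = 5.0
Step 3: y^k = 5.0, reduced costs: (-6.0, 9.0)
  x^k = (6.0, 0.0), subgradient = b - a^T x = 4.0
  y^{k+1} = 5.0 + 0.25*4.0 = 6.0
Dual objective at y_3 = 6.0: reduced costs (-8.0, 8.0), box minimizer x = (6.0, 0.0)
g(y_3) = b*y + (c1 - a1*y)*x1 + (c2 - a2*y)*x2 = 16*6.0 + (-8.0)*6.0 + 8.0*0.0 = 96.0 - 48.0 + 0.0 = 48.0


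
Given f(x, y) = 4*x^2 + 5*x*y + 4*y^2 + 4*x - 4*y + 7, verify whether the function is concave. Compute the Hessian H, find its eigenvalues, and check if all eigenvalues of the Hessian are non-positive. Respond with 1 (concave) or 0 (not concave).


The Hessian of f(x,y) = 4*x^2 + 5*x*y + 4*y^2 + 4*x - 4*y + 7 is:
H = [[8, 5], [5, 8]]
Trace = 8 + 8 = 16
Determinant = 8*8 - (5)^2 = 39
Discriminant = (16)^2 - 4*39 = 100.0
Eigenvalues: lambda_1 = 3.0, lambda_2 = 13.0
The function is not concave.

0


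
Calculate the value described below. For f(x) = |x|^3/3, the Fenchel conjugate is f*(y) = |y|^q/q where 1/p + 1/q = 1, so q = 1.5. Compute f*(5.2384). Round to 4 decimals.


The conjugate exponent q satisfies 1/p + 1/q = 1.
p = 3, so q = 3/(3 - 1) = 1.5
|y|^q = 5.2384^1.5 = 11.9894
f*(5.2384) = 11.9894 / 1.5 = 7.9929


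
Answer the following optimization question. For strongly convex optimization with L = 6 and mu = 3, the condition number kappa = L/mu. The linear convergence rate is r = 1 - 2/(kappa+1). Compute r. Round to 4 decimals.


Step 1: Compute the condition number.
kappa = L/mu = 6/3 = 2.0
Step 2: Compute the convergence rate.
r = 1 - 2/(kappa + 1) = 1 - 2*mu/(L + mu) = (L - mu)/(L + mu) = 3/9 = 0.3333


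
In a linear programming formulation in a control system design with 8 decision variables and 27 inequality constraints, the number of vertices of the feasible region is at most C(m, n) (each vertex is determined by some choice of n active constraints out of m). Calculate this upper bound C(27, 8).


Each vertex corresponds to some choice of n active constraints out of m, so the number of vertices is at most C(m, n) = m! / (n!(m-n)!).
m = 27, n = 8
Numerator: 27 * 26 * 25 * 24 * 23 * 22 * 21 * 20
Denominator: 8! = 40320
C(27, 8) = 2220075


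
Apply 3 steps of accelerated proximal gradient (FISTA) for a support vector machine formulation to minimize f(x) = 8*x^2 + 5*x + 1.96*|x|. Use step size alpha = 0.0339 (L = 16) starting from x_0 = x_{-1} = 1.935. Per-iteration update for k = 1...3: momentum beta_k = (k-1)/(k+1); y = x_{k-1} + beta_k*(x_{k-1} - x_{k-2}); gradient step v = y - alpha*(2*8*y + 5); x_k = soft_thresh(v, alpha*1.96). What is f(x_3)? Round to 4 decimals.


FISTA on f(x) = 8*x^2 + 5*x + 1.96*|x|
L = 16, alpha = 0.0339
Iteration 1: beta = 0.0, y = 1.935 + 0.0*(1.935 - 1.935) = 1.935
  grad(y) = 35.96, v = y - alpha*grad = 0.716
  prox(v) = soft_thresh(0.716, 0.0664) = 0.6495
Iteration 2: beta = 0.3333, y = 0.6495 + 0.3333*(0.6495 - 1.935) = 0.221
  grad(y) = 8.5363, v = y - alpha*grad = -0.0684
  prox(v) = soft_thresh(-0.0684, 0.0664) = -0.0019
Iteration 3: beta = 0.5, y = -0.0019 + 0.5*(-0.0019 - 0.6495) = -0.3276
  grad(y) = -0.2422, v = y - alpha*grad = -0.3194
  prox(v) = soft_thresh(-0.3194, 0.0664) = -0.253
f(x_3) = 8*(-0.253)^2 + 5*(-0.253) + 1.96*|-0.253| = -0.2571


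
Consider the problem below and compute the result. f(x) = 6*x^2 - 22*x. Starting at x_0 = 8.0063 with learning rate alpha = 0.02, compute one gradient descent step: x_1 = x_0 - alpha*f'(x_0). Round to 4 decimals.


We compute the gradient at x_0 and apply the update.
f'(x) = 12*x - 22
f'(8.0063) = 12*8.0063 - 22 = 74.0756
x_1 = 8.0063 - 0.02*74.0756 = 6.5248


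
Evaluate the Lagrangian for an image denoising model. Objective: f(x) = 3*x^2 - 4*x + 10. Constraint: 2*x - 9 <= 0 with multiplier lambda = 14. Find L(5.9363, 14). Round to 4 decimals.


Step 1: Evaluate f(x).
f(5.9363) = 3*5.9363^2 - 4*5.9363 + 10 = 91.9738
Step 2: Evaluate g(x).
g(5.9363) = 2*5.9363 - 9 = 2.8726
Step 3: Compute Lagrangian.
L = 91.9738 + 14*2.8726 = 132.1902


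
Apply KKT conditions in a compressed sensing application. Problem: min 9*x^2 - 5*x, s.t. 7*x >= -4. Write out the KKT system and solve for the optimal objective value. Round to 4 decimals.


Step 1: Try lambda = 0 (constraint inactive).
Stationarity: 2*9*x - 5 = 0
x* = 5/(2*9) = 5/18 = 0.2778 (rounded; the exact value 5/18 is used below)
Check constraint: 7*0.2778 = 1.9446 >= -4 -- satisfied.
Step 2: Compute optimal value.
f(x*) = 9*(5/18)^2 - 5*(5/18) = -0.6944


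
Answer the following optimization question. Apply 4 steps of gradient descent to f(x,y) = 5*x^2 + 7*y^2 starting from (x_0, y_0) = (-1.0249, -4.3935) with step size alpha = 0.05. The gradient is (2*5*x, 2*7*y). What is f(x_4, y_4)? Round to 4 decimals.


Gradient descent on f(x,y) = 5*x^2 + 7*y^2.
Starting point: (-1.0249, -4.3935), alpha = 0.05
Step 1: grad_x = 2*5*-1.0249 = -10.249, grad_y = 2*7*-4.3935 = -61.509
  x_1 = -1.0249 - 0.05*-10.249 = -0.5125
  y_1 = -4.3935 - 0.05*-61.509 = -1.3181
Step 2: grad_x = 2*5*-0.5125 = -5.1245, grad_y = 2*7*-1.3181 = -18.4527
  x_2 = -0.5125 - 0.05*-5.1245 = -0.2562
  y_2 = -1.3181 - 0.05*-18.4527 = -0.3954
Step 3: grad_x = 2*5*-0.2562 = -2.5623, grad_y = 2*7*-0.3954 = -5.5358
  x_3 = -0.2562 - 0.05*-2.5623 = -0.1281
  y_3 = -0.3954 - 0.05*-5.5358 = -0.1186
Step 4: grad_x = 2*5*-0.1281 = -1.2811, grad_y = 2*7*-0.1186 = -1.6607
  x_4 = -0.1281 - 0.05*-1.2811 = -0.0641
  y_4 = -0.1186 - 0.05*-1.6607 = -0.0356
f(-0.0641, -0.0356) = 5*(-0.0641)^2 + 7*(-0.0356)^2 = 0.0294


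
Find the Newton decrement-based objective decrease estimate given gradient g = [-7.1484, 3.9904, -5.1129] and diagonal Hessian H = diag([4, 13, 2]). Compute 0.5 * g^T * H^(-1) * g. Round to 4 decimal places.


Step 1: H is diagonal, so H^(-1) * g = [-1.7871, 0.307, -2.5565].
Step 2: g^T H^(-1) g = sum_i g_i^2 / H_ii
  = (-7.1484)^2/4 + (3.9904)^2/13 + (-5.1129)^2/2
  = 12.7749 + 1.2249 + 13.0709 = 27.0706
Step 3: Objective decrease = 0.5 * g^T H^(-1) g = 13.5353


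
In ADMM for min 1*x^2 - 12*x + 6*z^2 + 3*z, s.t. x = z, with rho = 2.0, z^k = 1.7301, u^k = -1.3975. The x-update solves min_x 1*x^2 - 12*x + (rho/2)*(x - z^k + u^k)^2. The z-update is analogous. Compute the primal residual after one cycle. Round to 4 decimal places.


ADMM iteration with rho = 2.0, z^k = 1.7301, u^k = -1.3975
Step 1: x-update.
Minimize 1*x^2 - 12*x + (2.0/2)*(x - 1.7301 - 1.3975)^2
FOC: (2*1 + 2.0)*x = 12 + 2.0*(1.7301 + 1.3975)
x^{k+1} = 4.5638
Step 2: z-update.
Minimize 6*z^2 + 3*z + (2.0/2)*(4.5638 - z - 1.3975)^2
FOC: (2*6 + 2.0)*z = -3 + 2.0*(4.5638 - 1.3975)
z^{k+1} = 0.238
Step 3: u-update.
u^{k+1} = -1.3975 + 4.5638 - 0.238 = 2.9283
Step 4: Primal residual = |4.5638 - 0.238| = 4.3258


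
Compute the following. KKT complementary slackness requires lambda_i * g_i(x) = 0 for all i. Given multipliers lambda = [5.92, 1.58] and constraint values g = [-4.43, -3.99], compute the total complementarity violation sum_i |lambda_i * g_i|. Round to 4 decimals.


KKT complementary slackness check:
lambda_1 * g_1 = 5.92 * -4.43 = -26.2256
lambda_2 * g_2 = 1.58 * -3.99 = -6.3042
Total violation = 26.2256 + 6.3042 = 32.5298


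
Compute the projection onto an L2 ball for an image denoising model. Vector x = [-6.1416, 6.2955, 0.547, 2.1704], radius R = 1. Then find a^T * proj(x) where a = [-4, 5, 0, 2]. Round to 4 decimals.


Step 1: Compute ||x|| (intermediates to 6 decimals).
||x|| = sqrt((-6.1416)^2 + 6.2955^2 + 0.547^2 + 2.1704^2) = 9.075374
Step 2: Project.
Since ||x|| > R, scale = R/||x|| = 1/9.075374 = 0.110188, proj(x) = scale * x
proj(x) = [-0.676731, 0.693689, 0.060273, 0.239152]
Step 3: Dot product.
a^T * proj(x) = -4*(-0.676731) + 5*0.693689 + 0*0.060273 + 2*0.239152 = 6.6537


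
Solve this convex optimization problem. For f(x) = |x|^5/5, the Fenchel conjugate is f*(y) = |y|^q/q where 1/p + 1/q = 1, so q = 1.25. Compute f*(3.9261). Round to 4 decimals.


The conjugate exponent q satisfies 1/p + 1/q = 1.
p = 5, so q = 5/(5 - 1) = 1.25
|y|^q = 3.9261^1.25 = 5.5265
f*(3.9261) = 5.5265 / 1.25 = 4.4212


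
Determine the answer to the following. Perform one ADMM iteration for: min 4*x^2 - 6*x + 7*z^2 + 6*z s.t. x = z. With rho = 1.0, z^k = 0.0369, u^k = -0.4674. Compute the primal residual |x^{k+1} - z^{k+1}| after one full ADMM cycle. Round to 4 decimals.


ADMM iteration with rho = 1.0, z^k = 0.0369, u^k = -0.4674
Step 1: x-update.
Minimize 4*x^2 - 6*x + (1.0/2)*(x - 0.0369 - 0.4674)^2
FOC: (2*4 + 1.0)*x = 6 + 1.0*(0.0369 + 0.4674)
x^{k+1} = 0.7227
Step 2: z-update.
Minimize 7*z^2 + 6*z + (1.0/2)*(0.7227 - z - 0.4674)^2
FOC: (2*7 + 1.0)*z = -6 + 1.0*(0.7227 - 0.4674)
z^{k+1} = -0.383
Step 3: u-update.
u^{k+1} = -0.4674 + 0.7227 + 0.383 = 0.6383
Step 4: Primal residual = |0.7227 + 0.383| = 1.1057


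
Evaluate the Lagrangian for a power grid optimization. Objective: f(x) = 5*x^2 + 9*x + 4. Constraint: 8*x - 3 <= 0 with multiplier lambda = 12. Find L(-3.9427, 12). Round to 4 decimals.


Step 1: Evaluate f(x).
f(-3.9427) = 5*(-3.9427)^2 + 9*(-3.9427) + 4 = 46.2401
Step 2: Evaluate g(x).
g(-3.9427) = 8*-3.9427 - 3 = -34.5416
Step 3: Compute Lagrangian.
L = 46.2401 + 12*-34.5416 = -368.2591


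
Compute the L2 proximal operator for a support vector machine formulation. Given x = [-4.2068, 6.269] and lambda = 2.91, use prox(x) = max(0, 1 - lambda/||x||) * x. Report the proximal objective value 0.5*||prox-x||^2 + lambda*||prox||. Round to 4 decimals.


Step 1: Compute ||x||.
||x|| = 7.5497
Step 2: Compute scaling factor.
scale = max(0, 1 - 2.91/7.5497) = 0.6146
Step 3: prox(x) = [-2.5853, 3.8526]
||prox(x)|| = 4.6397
Step 4: Proximal objective.
0.5*||prox-x||^2 = 4.2341
lambda*||prox|| = 13.5015
Total = 17.7355


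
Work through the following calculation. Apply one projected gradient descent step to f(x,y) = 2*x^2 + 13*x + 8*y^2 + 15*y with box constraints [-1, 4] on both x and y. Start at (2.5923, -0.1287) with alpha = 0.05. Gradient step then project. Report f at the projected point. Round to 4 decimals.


Step 1: Compute gradient at (2.5923, -0.1287).
grad_x = 2*2*2.5923 + 13 = 23.3692
grad_y = 2*8*-0.1287 + 15 = 12.9408
Step 2: Gradient step.
x_raw = 2.5923 - 0.05*23.3692 = 1.4238
y_raw = -0.1287 - 0.05*12.9408 = -0.7757
Step 3: Project onto [-1, 4].
x_proj = clip(1.4238) = 1.4238
y_proj = clip(-0.7757) = -0.7757
Step 4: Evaluate f.
f(1.4238, -0.7757) = 15.7426


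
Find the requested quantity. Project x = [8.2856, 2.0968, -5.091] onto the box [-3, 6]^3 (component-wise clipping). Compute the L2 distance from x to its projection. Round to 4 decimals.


Project each component onto [-3, 6].
clip(8.2856) = 6.0, clip(2.0968) = 2.0968, clip(-5.091) = -3.0
Projection = [6.0, 2.0968, -3.0]
Squared diffs: [5.224, 0.0, 4.3723]
Distance = sqrt(9.5963) = 3.0978


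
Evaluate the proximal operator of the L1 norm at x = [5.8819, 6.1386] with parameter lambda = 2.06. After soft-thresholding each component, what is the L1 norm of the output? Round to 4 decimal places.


Soft-thresholding with lambda = 2.06:
prox(5.8819) = sign(5.8819)*max(|5.8819| - 2.06, 0) = 3.8219
prox(6.1386) = sign(6.1386)*max(|6.1386| - 2.06, 0) = 4.0786
prox(x) = [3.8219, 4.0786]
||prox(x)||_1 = 3.8219 + 4.0786 = 7.9005


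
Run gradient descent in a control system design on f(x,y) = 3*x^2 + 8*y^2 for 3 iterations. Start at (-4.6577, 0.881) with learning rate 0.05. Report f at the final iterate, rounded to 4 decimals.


Gradient descent on f(x,y) = 3*x^2 + 8*y^2.
Starting point: (-4.6577, 0.881), alpha = 0.05
Step 1: grad_x = 2*3*-4.6577 = -27.9462, grad_y = 2*8*0.881 = 14.096
  x_1 = -4.6577 - 0.05*-27.9462 = -3.2604
  y_1 = 0.881 - 0.05*14.096 = 0.1762
Step 2: grad_x = 2*3*-3.2604 = -19.5623, grad_y = 2*8*0.1762 = 2.8192
  x_2 = -3.2604 - 0.05*-19.5623 = -2.2823
  y_2 = 0.1762 - 0.05*2.8192 = 0.0352
Step 3: grad_x = 2*3*-2.2823 = -13.6936, grad_y = 2*8*0.0352 = 0.5638
  x_3 = -2.2823 - 0.05*-13.6936 = -1.5976
  y_3 = 0.0352 - 0.05*0.5638 = 0.007
f(-1.5976, 0.007) = 3*(-1.5976)^2 + 8*0.007^2 = 7.6573


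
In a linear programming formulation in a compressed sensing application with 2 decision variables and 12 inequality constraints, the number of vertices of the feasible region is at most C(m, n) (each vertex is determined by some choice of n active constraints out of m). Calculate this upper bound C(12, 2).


Each vertex corresponds to some choice of n active constraints out of m, so the number of vertices is at most C(m, n) = m! / (n!(m-n)!).
m = 12, n = 2
Numerator: 12 * 11
Denominator: 2! = 2
C(12, 2) = 66


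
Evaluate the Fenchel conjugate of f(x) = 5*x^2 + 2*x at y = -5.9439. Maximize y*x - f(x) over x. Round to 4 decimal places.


f*(y) = sup_x {y*x - a*x^2 - b*x} = sup_x {(y-b)*x - a*x^2}
FOC: (y - b) - 2a*x = 0 => x* = (y - b)/(2a)
x* = (-5.9439 - 2)/(2*5) = -0.7944
f*(-5.9439) = (y-b)^2/(4a) = (-5.9439 - 2)^2/(4*5)
= 63.1055/20 = 3.1553


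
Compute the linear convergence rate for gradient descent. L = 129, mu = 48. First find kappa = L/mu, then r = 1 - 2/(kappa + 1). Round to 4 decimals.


Step 1: Compute the condition number.
kappa = L/mu = 129/48 = 2.6875
Step 2: Compute the convergence rate.
r = 1 - 2/(kappa + 1) = 1 - 2*mu/(L + mu) = (L - mu)/(L + mu) = 81/177 = 0.4576


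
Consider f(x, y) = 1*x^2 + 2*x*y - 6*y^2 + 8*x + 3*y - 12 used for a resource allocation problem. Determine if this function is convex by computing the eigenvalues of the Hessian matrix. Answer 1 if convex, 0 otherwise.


The Hessian of f(x,y) = 1*x^2 + 2*x*y - 6*y^2 + 8*x + 3*y - 12 is:
H = [[2, 2], [2, -12]]
Trace = 2 - 12 = -10
Determinant = 2*-12 - (2)^2 = -28
Discriminant = (-10)^2 - 4*-28 = 212.0
Eigenvalues: lambda_1 = -12.2801, lambda_2 = 2.2801
The function is not convex.

0


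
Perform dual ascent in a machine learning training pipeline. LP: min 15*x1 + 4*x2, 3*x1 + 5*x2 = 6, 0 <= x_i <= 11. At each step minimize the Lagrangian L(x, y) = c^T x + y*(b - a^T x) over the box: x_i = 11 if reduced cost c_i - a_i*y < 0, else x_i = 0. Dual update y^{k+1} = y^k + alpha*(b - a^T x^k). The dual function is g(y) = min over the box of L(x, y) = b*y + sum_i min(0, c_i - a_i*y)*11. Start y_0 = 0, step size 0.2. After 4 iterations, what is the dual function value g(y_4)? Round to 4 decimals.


Dual ascent for LP: min 15*x1 + 4*x2, 3*x1 + 5*x2 = 6, 0 <= x_i <= 11
Step 1: y^k = 0.0, reduced costs: (15.0, 4.0)
  x^k = (0.0, 0.0), subgradient = b - a^T x = 6.0
  y^{k+1} = 0.0 + 0.2*6.0 = 1.2
Step 2: y^k = 1.2, reduced costs: (11.4, -2.0)
  x^k = (0.0, 11.0), subgradient = b - a^T x = -49.0
  y^{k+1} = 1.2 + 0.2*-49.0 = -8.6
Step 3: y^k = -8.6, reduced costs: (40.8, 47.0)
  x^k = (0.0, 0.0), subgradient = b - a^T x = 6.0
  y^{k+1} = -8.6 + 0.2*6.0 = -7.4
Step 4: y^k = -7.4, reduced costs: (37.2, 41.0)
  x^k = (0.0, 0.0), subgradient = b - a^T x = 6.0
  y^{k+1} = -7.4 + 0.2*6.0 = -6.2
Dual objective at y_4 = -6.2: reduced costs (33.6, 35.0), box minimizer x = (0.0, 0.0)
g(y_4) = b*y + (c1 - a1*y)*x1 + (c2 - a2*y)*x2 = 6*(-6.2) + 33.6*0.0 + 35.0*0.0 = -37.2 + 0.0 + 0.0 = -37.2


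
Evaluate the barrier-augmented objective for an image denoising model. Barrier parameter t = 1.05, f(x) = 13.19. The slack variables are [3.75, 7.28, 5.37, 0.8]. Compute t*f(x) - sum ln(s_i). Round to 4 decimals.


Step 1: Compute log-barrier.
ln values: [1.3218, 1.9851, 1.6808, -0.2231]
phi = -(1.3218 + 1.9851 + 1.6808 - 0.2231) = -4.7646
Step 2: Compute augmented objective.
t*f(x) = 1.05*13.19 = 13.8495
Total = 13.8495 - 4.7646 = 9.0849


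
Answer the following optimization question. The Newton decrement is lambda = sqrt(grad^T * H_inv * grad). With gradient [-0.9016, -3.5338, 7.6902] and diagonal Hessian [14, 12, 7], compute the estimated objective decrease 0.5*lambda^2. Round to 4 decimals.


Step 1: H is diagonal, so H^(-1) * g = [-0.0644, -0.2945, 1.0986].
Step 2: g^T H^(-1) g = sum_i g_i^2 / H_ii
  = (-0.9016)^2/14 + (-3.5338)^2/12 + (7.6902)^2/7
  = 0.0581 + 1.0406 + 8.4485 = 9.5472
Step 3: Objective decrease = 0.5 * g^T H^(-1) g = 4.7736


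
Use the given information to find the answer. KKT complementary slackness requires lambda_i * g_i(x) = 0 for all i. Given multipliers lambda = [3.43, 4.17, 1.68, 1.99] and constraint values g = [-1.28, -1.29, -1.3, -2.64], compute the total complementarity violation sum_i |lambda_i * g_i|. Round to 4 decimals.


KKT complementary slackness check:
lambda_1 * g_1 = 3.43 * -1.28 = -4.3904
lambda_2 * g_2 = 4.17 * -1.29 = -5.3793
lambda_3 * g_3 = 1.68 * -1.3 = -2.184
lambda_4 * g_4 = 1.99 * -2.64 = -5.2536
Total violation = 4.3904 + 5.3793 + 2.184 + 5.2536 = 17.2073


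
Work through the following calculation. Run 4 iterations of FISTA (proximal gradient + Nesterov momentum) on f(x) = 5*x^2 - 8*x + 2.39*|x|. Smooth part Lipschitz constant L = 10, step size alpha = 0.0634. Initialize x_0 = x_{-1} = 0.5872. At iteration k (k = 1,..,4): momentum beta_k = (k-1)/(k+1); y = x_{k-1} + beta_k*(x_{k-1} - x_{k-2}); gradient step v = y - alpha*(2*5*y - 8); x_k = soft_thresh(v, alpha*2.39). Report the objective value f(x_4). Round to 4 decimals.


FISTA on f(x) = 5*x^2 - 8*x + 2.39*|x|
L = 10, alpha = 0.0634
Iteration 1: beta = 0.0, y = 0.5872 + 0.0*(0.5872 - 0.5872) = 0.5872
  grad(y) = -2.128, v = y - alpha*grad = 0.7221
  prox(v) = soft_thresh(0.7221, 0.1515) = 0.5706
Iteration 2: beta = 0.3333, y = 0.5706 + 0.3333*(0.5706 - 0.5872) = 0.5651
  grad(y) = -2.3495, v = y - alpha*grad = 0.714
  prox(v) = soft_thresh(0.714, 0.1515) = 0.5625
Iteration 3: beta = 0.5, y = 0.5625 + 0.5*(0.5625 - 0.5706) = 0.5584
  grad(y) = -2.4157, v = y - alpha*grad = 0.7116
  prox(v) = soft_thresh(0.7116, 0.1515) = 0.5601
Iteration 4: beta = 0.6, y = 0.5601 + 0.6*(0.5601 - 0.5625) = 0.5586
  grad(y) = -2.4139, v = y - alpha*grad = 0.7116
  prox(v) = soft_thresh(0.7116, 0.1515) = 0.5601
f(x_4) = 5*0.5601^2 - 8*0.5601 + 2.39*|0.5601| = -1.5736
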